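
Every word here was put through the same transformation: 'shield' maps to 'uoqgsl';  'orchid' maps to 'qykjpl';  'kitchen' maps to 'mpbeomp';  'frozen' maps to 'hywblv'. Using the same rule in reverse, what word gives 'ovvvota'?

Shifts by position in shield: pos 0: s→u (+2), pos 1: h→o (+7), pos 2: i→q (+8), pos 3: e→g (+2), pos 4: l→s (+7), pos 5: d→l (+8) — repeating every 3. A repeating key of period 3 is used — shifts +2, +7, +8 over and over.
Undoing it on ovvvota: o−2=m, v−7=o, v−8=n, v−2=t, o−7=h, t−8=l, a−2=y.

monthly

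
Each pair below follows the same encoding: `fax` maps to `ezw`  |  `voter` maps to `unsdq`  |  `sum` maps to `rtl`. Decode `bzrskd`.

castle

Compare letters: f→e is +25, a→z is +25, x→w is +25 — a constant shift. It's a constant shift of +25 (ROT25).
Decoding bzrskd: b−25=c, z−25=a, r−25=s, s−25=t, k−25=l, d−25=e.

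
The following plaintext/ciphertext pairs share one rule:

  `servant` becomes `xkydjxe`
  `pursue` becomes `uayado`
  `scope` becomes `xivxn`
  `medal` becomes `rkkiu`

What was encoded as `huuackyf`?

In servant: s→x is +5, e→k is +6, r→y is +7, v→d is +8 — the shift increases by 1 each position. Letter i (0-indexed) is shifted by i+5, so successive shifts are 5, 6, 7, ….
Reversing it on huuackyf: h−5=c, u−6=o, u−7=n, a−8=s, c−9=t, k−10=a, y−11=n, f−12=t.

constant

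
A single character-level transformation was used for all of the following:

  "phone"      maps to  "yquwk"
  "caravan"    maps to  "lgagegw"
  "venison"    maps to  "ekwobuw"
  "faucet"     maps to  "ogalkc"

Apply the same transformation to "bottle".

kuccuk

The shift depends on letter class: consonant p→y is +9, but vowel o→u is +6. Vowels shift forward by 6 and consonants shift forward by 9.
On bottle: b(cons)+9=k, o(vowel)+6=u, t(cons)+9=c, t(cons)+9=c, l(cons)+9=u, e(vowel)+6=k.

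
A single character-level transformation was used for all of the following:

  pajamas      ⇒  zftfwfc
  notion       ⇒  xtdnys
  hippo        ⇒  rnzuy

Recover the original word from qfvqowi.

gallery

Shifts by position in pajamas: pos 0: p→z (+10), pos 1: a→f (+5), pos 2: j→t (+10), pos 3: a→f (+5) — repeating every 2. A repeating key of period 2 is used — shifts +10, +5 over and over.
Decoding qfvqowi: q−10=g, f−5=a, v−10=l, q−5=l, o−10=e, w−5=r, i−10=y.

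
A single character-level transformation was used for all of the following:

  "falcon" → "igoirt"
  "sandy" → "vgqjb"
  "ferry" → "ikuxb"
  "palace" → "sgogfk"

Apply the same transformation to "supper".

Shifts by position in falcon: pos 0: f→i (+3), pos 1: a→g (+6), pos 2: l→o (+3), pos 3: c→i (+6) — repeating every 2. A repeating key of period 2 is used — shifts +3, +6 over and over.
Applying it to supper: s+3=v, u+6=a, p+3=s, p+6=v, e+3=h, r+6=x.

vasvhx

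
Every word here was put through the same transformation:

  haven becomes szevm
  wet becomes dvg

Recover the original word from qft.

jug

Each pair mirrors across the alphabet (h↔s, a↔z, v↔e): positions sum to 25. This is the alphabet-reversal cipher (Atbash): a becomes z, b becomes y, etc.
Undoing it on qft: q↔j, f↔u, t↔g.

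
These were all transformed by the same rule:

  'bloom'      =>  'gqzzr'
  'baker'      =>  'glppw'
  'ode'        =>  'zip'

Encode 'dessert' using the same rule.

The shift depends on letter class: consonant b→g is +5, but vowel o→z is +11. Vowels shift forward by 11 and consonants shift forward by 5.
On dessert: d(cons)+5=i, e(vowel)+11=p, s(cons)+5=x, s(cons)+5=x, e(vowel)+11=p, r(cons)+5=w, t(cons)+5=y.

ipxxpwy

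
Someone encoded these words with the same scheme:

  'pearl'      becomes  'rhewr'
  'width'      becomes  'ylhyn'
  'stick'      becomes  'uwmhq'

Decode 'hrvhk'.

force

In pearl: p→r is +2, e→h is +3, a→e is +4, r→w is +5 — the shift increases by 1 each position. Letter i (0-indexed) is shifted by i+2, so successive shifts are 2, 3, 4, ….
Undoing it on hrvhk: h−2=f, r−3=o, v−4=r, h−5=c, k−6=e.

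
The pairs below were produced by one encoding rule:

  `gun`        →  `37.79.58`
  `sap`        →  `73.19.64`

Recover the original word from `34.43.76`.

g(#7)→37 and u(#21)→79: differences scale by 3, so n = 3·pos + 16. Each letter becomes 3×(its alphabet position, a=1..z=26) + 16.
Reversing it on 34.43.76: 34→(34−16)÷3=6=f, 43→(43−16)÷3=9=i, 76→(76−16)÷3=20=t.

fit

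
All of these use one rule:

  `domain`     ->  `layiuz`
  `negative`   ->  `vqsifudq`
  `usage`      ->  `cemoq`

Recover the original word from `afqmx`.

Shifts by position in domain: pos 0: d→l (+8), pos 1: o→a (+12), pos 2: m→y (+12), pos 3: a→i (+8), pos 4: i→u (+12), pos 5: n→z (+12) — repeating every 3. It's a Vigenère-style cipher with numeric key [8,12,12]: position i shifts by key[i mod 3].
Decoding afqmx: a−8=s, f−12=t, q−12=e, m−8=e, x−12=l.

steel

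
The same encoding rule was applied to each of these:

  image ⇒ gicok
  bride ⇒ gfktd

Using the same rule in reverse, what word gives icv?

tag

Read the word backwards and shift each letter +2.
Undoing it on icv: shift back: i−2=g, c−2=a, v−2=t → gat; then reverse → tag.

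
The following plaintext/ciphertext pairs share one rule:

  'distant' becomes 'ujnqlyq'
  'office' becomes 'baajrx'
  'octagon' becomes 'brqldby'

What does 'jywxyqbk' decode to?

Each letter's alphabet position (a=0..z=25) is mapped through 3·x+11 mod 26 — an affine cipher.
Decoding jywxyqbk: j(9)→9·(9−11)≡8=i; y(24)→9·(24−11)≡13=n; w(22)→9·(22−11)≡21=v; x(23)→9·(23−11)≡4=e; y(24)→9·(24−11)≡13=n; q(16)→9·(16−11)≡19=t; b(1)→9·(1−11)≡14=o; k(10)→9·(10−11)≡17=r (all mod 26).

inventor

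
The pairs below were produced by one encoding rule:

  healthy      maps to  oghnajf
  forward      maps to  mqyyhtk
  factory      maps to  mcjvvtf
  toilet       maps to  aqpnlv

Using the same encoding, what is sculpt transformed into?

zebnwv

A repeating key of period 2 is used — shifts +7, +2 over and over.
Applying it to sculpt: s+7=z, c+2=e, u+7=b, l+2=n, p+7=w, t+2=v.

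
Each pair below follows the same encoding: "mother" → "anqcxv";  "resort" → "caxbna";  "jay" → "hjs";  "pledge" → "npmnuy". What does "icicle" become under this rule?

nulrlr

Two steps: reverse the string, then apply a Caesar shift of +9.
Applying it to icicle: reverse → elcici; then shift: e+9=n, l+9=u, c+9=l, i+9=r, c+9=l, i+9=r.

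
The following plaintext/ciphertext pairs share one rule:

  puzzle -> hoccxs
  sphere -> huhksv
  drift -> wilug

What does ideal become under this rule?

The output letters match the input read backwards, each shifted +3: puzzle reversed is elzzup. Two steps: reverse the string, then apply a Caesar shift of +3.
On ideal: reverse → laedi; then shift: l+3=o, a+3=d, e+3=h, d+3=g, i+3=l.

odhgl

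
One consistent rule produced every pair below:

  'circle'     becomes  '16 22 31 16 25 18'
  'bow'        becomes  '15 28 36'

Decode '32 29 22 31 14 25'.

spiral

c is letter #3 and maps to 16: an offset of 13. The number is (letter's place in the alphabet, a=1) + 13.
Reversing it on 32 29 22 31 14 25: 32→(32−13)÷1=19=s, 29→(29−13)÷1=16=p, 22→(22−13)÷1=9=i, 31→(31−13)÷1=18=r, 14→(14−13)÷1=1=a, 25→(25−13)÷1=12=l.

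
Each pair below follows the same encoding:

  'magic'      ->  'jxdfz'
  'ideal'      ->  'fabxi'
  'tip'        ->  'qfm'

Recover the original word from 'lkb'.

one

Each letter is shifted forward by 23 in the alphabet (a Caesar shift of +23).
Undoing it on lkb: l−23=o, k−23=n, b−23=e.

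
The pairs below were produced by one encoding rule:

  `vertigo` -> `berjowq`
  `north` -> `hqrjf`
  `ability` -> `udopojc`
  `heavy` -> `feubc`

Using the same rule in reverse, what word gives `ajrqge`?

stroke

v(21)→b(1) and e(4)→e(4) fit y≡9x+20 (mod 26); the inverse of 9 mod 26 is 3. This is an affine cipher: with a=0,…,z=25, each position x becomes (9x+20) mod 26.
Decoding ajrqge: a(0)→3·(0−20)≡18=s; j(9)→3·(9−20)≡19=t; r(17)→3·(17−20)≡17=r; q(16)→3·(16−20)≡14=o; g(6)→3·(6−20)≡10=k; e(4)→3·(4−20)≡4=e (all mod 26).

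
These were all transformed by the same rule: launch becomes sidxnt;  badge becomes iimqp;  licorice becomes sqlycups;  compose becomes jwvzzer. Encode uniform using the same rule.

In launch: l→s is +7, a→i is +8, u→d is +9, n→x is +10 — the shift increases by 1 each position. The shift increases by 1 at each position, starting from +7: 7, 8, 9, ….
On uniform: u+7=b, n+8=v, i+9=r, f+10=p, o+11=z, r+12=d, m+13=z.

bvrpzdz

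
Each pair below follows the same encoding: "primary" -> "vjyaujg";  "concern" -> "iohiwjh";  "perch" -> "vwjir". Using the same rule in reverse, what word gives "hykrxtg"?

p(15)→v(21) and r(17)→j(9) fit y≡7x+20 (mod 26); the inverse of 7 mod 26 is 15. Treating letters as 0–25, the rule is x ↦ 7x + 20 (mod 26).
Undoing it on hykrxtg: h(7)→15·(7−20)≡13=n; y(24)→15·(24−20)≡8=i; k(10)→15·(10−20)≡6=g; r(17)→15·(17−20)≡7=h; x(23)→15·(23−20)≡19=t; t(19)→15·(19−20)≡11=l; g(6)→15·(6−20)≡24=y (all mod 26).

nightly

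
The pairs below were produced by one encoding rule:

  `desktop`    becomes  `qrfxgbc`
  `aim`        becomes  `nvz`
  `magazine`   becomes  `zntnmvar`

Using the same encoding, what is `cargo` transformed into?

pnetb

Every letter moves 13 places later in the alphabet, wrapping around z→a.
For cargo: c+13=p, a+13=n, r+13=e, g+13=t, o+13=b.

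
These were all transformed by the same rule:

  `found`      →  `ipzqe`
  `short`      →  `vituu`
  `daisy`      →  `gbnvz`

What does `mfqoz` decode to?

jelly

Shifts by position in found: pos 0: f→i (+3), pos 1: o→p (+1), pos 2: u→z (+5), pos 3: n→q (+3), pos 4: d→e (+1) — repeating every 3. It's a Vigenère-style cipher with numeric key [3,1,5]: position i shifts by key[i mod 3].
Reversing it on mfqoz: m−3=j, f−1=e, q−5=l, o−3=l, z−1=y.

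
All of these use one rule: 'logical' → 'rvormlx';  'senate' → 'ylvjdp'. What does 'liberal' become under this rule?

Letter i (0-indexed) is shifted by i+6, so successive shifts are 6, 7, 8, ….
For liberal: l+6=r, i+7=p, b+8=j, e+9=n, r+10=b, a+11=l, l+12=x.

rpjnblx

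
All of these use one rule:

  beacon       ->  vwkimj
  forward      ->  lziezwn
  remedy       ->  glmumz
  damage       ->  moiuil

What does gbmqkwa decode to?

The output letters match the input read backwards, each shifted +8: beacon reversed is nocaeb. The word is reversed, then every letter is shifted forward by 8.
Undoing it on gbmqkwa: shift back: g−8=y, b−8=t, m−8=e, q−8=i, k−8=c, w−8=o, a−8=s → yteicos; then reverse → society.

society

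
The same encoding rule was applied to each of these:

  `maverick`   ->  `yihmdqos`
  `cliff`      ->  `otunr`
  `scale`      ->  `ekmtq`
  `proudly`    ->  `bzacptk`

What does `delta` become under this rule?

Shifts by position in maverick: pos 0: m→y (+12), pos 1: a→i (+8), pos 2: v→h (+12), pos 3: e→m (+8) — repeating every 2. It's a Vigenère-style cipher with numeric key [12,8]: position i shifts by key[i mod 2].
For delta: d+12=p, e+8=m, l+12=x, t+8=b, a+12=m.

pmxbm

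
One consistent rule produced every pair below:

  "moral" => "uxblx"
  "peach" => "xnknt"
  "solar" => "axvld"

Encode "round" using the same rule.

zxeyp

Each letter shifts forward by (position + 8), i.e. 8, 9, 10, … — the shift grows by one for each successive letter.
Applying it to round: r+8=z, o+9=x, u+10=e, n+11=y, d+12=p.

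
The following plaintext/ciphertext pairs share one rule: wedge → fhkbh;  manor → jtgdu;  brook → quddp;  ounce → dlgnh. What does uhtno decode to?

react

w(22)→f(5) and e(4)→h(7) fit y≡23x+19 (mod 26); the inverse of 23 mod 26 is 17. Each letter's alphabet position (a=0..z=25) is mapped through 23·x+19 mod 26 — an affine cipher.
Undoing it on uhtno: u(20)→17·(20−19)≡17=r; h(7)→17·(7−19)≡4=e; t(19)→17·(19−19)≡0=a; n(13)→17·(13−19)≡2=c; o(14)→17·(14−19)≡19=t (all mod 26).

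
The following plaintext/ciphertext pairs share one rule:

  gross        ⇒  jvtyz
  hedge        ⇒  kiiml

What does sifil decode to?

peace

Each letter shifts forward by (position + 3), i.e. 3, 4, 5, … — the shift grows by one for each successive letter.
Undoing it on sifil: s−3=p, i−4=e, f−5=a, i−6=c, l−7=e.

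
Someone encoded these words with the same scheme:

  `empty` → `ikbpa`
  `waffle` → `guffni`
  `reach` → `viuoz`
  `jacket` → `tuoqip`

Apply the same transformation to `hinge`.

zwhci

Treating letters as 0–25, the rule is x ↦ 23x + 20 (mod 26).
For hinge: h(7)→23·7+20≡25=z; i(8)→23·8+20≡22=w; n(13)→23·13+20≡7=h; g(6)→23·6+20≡2=c; e(4)→23·4+20≡8=i (all mod 26).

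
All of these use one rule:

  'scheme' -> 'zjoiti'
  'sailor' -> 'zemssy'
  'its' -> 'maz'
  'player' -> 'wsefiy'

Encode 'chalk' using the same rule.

The shift depends on letter class: consonant s→z is +7, but vowel e→i is +4. Vowels shift forward by 4 and consonants shift forward by 7.
Applying it to chalk: c(cons)+7=j, h(cons)+7=o, a(vowel)+4=e, l(cons)+7=s, k(cons)+7=r.

joesr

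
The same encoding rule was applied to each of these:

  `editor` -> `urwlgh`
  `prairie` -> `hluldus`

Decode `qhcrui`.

frozen

The output letters match the input read backwards, each shifted +3: editor reversed is rotide. Read the word backwards and shift each letter +3.
Decoding qhcrui: shift back: q−3=n, h−3=e, c−3=z, r−3=o, u−3=r, i−3=f → nezorf; then reverse → frozen.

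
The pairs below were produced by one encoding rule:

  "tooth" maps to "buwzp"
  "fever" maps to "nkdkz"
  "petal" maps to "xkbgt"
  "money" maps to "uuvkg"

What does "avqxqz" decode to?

spirit

Shifts by position in tooth: pos 0: t→b (+8), pos 1: o→u (+6), pos 2: o→w (+8), pos 3: t→z (+6) — repeating every 2. The shifts repeat in a cycle of length 2: positions 0,1,… shift by +8, +6, then the pattern repeats.
Decoding avqxqz: a−8=s, v−6=p, q−8=i, x−6=r, q−8=i, z−6=t.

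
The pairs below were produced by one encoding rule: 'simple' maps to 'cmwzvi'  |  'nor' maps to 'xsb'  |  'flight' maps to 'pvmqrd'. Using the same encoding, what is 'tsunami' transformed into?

dcyxewm

The shift depends on letter class: consonant s→c is +10, but vowel i→m is +4. Two shifts are in play — +4 for a/e/i/o/u, +10 for every other letter.
On tsunami: t(cons)+10=d, s(cons)+10=c, u(vowel)+4=y, n(cons)+10=x, a(vowel)+4=e, m(cons)+10=w, i(vowel)+4=m.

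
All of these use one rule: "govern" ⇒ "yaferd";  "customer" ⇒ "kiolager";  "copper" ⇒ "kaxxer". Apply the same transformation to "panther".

xqdlver

g(6)→y(24) and o(14)→a(0) fit y≡23x+16 (mod 26); the inverse of 23 mod 26 is 17. This is an affine cipher: with a=0,…,z=25, each position x becomes (23x+16) mod 26.
Applying it to panther: p(15)→23·15+16≡23=x; a(0)→23·0+16≡16=q; n(13)→23·13+16≡3=d; t(19)→23·19+16≡11=l; h(7)→23·7+16≡21=v; e(4)→23·4+16≡4=e; r(17)→23·17+16≡17=r (all mod 26).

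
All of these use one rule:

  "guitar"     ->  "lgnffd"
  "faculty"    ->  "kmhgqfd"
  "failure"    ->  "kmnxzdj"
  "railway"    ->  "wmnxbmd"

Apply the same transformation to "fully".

It's a Vigenère-style cipher with numeric key [5,12]: position i shifts by key[i mod 2].
Applying it to fully: f+5=k, u+12=g, l+5=q, l+12=x, y+5=d.

kgqxd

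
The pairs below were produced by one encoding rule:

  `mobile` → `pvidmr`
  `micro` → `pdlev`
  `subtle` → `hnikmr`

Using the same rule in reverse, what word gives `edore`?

m(12)→p(15) and o(14)→v(21) fit y≡3x+5 (mod 26); the inverse of 3 mod 26 is 9. This is an affine cipher: with a=0,…,z=25, each position x becomes (3x+5) mod 26.
Undoing it on edore: e(4)→9·(4−5)≡17=r; d(3)→9·(3−5)≡8=i; o(14)→9·(14−5)≡3=d; r(17)→9·(17−5)≡4=e; e(4)→9·(4−5)≡17=r (all mod 26).

rider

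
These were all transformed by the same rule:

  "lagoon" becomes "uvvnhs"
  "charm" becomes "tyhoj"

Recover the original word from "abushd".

walnut

The output letters match the input read backwards, each shifted +7: lagoon reversed is noogal. Two steps: reverse the string, then apply a Caesar shift of +7.
Reversing it on abushd: shift back: a−7=t, b−7=u, u−7=n, s−7=l, h−7=a, d−7=w → tunlaw; then reverse → walnut.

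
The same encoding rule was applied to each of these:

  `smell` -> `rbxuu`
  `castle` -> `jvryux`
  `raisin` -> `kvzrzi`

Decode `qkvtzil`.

s(18)→r(17) and m(12)→b(1) fit y≡7x+21 (mod 26); the inverse of 7 mod 26 is 15. Treating letters as 0–25, the rule is x ↦ 7x + 21 (mod 26).
Reversing it on qkvtzil: q(16)→15·(16−21)≡3=d; k(10)→15·(10−21)≡17=r; v(21)→15·(21−21)≡0=a; t(19)→15·(19−21)≡22=w; z(25)→15·(25−21)≡8=i; i(8)→15·(8−21)≡13=n; l(11)→15·(11−21)≡6=g (all mod 26).

drawing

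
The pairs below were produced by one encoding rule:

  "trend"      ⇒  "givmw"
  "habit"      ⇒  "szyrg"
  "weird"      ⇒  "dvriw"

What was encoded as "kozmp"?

plank

Each pair mirrors across the alphabet (t↔g, r↔i, e↔v): positions sum to 25. Each letter is replaced by its mirror in the alphabet: a↔z, b↔y, c↔x, and so on (the Atbash cipher).
Decoding kozmp: k↔p, o↔l, z↔a, m↔n, p↔k.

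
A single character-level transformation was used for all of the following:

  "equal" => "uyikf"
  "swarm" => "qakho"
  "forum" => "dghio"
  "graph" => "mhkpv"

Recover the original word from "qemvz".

e(4)→u(20) and q(16)→y(24) fit y≡9x+10 (mod 26); the inverse of 9 mod 26 is 3. Each letter's alphabet position (a=0..z=25) is mapped through 9·x+10 mod 26 — an affine cipher.
Undoing it on qemvz: q(16)→3·(16−10)≡18=s; e(4)→3·(4−10)≡8=i; m(12)→3·(12−10)≡6=g; v(21)→3·(21−10)≡7=h; z(25)→3·(25−10)≡19=t (all mod 26).

sight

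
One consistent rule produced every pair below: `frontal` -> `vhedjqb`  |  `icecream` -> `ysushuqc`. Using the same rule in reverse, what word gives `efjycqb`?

optimal

Each letter is shifted forward by 16 in the alphabet (a Caesar shift of +16).
Reversing it on efjycqb: e−16=o, f−16=p, j−16=t, y−16=i, c−16=m, q−16=a, b−16=l.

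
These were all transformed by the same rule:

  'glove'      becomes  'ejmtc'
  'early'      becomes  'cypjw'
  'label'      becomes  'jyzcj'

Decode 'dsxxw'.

fuzzy

Compare letters: g→e is +24, l→j is +24, o→m is +24 — a constant shift. Each letter is shifted forward by 24 in the alphabet (a Caesar shift of +24).
Undoing it on dsxxw: d−24=f, s−24=u, x−24=z, x−24=z, w−24=y.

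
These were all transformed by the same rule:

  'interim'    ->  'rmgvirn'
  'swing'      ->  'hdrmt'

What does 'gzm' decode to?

tan

Each pair mirrors across the alphabet (i↔r, n↔m, t↔g): positions sum to 25. Each letter is replaced by its mirror in the alphabet: a↔z, b↔y, c↔x, and so on (the Atbash cipher).
Decoding gzm: g↔t, z↔a, m↔n.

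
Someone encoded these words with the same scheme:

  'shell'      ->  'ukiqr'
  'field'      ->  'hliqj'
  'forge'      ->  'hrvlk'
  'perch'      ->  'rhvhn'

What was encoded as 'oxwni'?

Each letter shifts forward by (position + 2), i.e. 2, 3, 4, … — the shift grows by one for each successive letter.
Decoding oxwni: o−2=m, x−3=u, w−4=s, n−5=i, i−6=c.

music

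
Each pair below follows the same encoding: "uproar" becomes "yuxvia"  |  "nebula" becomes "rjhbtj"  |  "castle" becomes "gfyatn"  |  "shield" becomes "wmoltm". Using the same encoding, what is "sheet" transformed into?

In uproar: u→y is +4, p→u is +5, r→x is +6, o→v is +7 — the shift increases by 1 each position. The shift increases by 1 at each position, starting from +4: 4, 5, 6, ….
On sheet: s+4=w, h+5=m, e+6=k, e+7=l, t+8=b.

wmklb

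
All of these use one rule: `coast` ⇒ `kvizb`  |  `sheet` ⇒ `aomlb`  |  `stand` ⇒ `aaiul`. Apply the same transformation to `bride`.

Shifts by position in coast: pos 0: c→k (+8), pos 1: o→v (+7), pos 2: a→i (+8), pos 3: s→z (+7) — repeating every 2. It's a Vigenère-style cipher with numeric key [8,7]: position i shifts by key[i mod 2].
For bride: b+8=j, r+7=y, i+8=q, d+7=k, e+8=m.

jyqkm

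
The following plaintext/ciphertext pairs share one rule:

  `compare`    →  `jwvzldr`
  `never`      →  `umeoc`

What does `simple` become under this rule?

The shift increases by 1 at each position, starting from +7: 7, 8, 9, ….
On simple: s+7=z, i+8=q, m+9=v, p+10=z, l+11=w, e+12=q.

zqvzwq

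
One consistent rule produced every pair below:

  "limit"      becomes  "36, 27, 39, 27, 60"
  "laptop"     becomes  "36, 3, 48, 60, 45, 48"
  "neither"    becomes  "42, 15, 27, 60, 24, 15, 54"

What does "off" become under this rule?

l(#12)→36 and i(#9)→27: differences scale by 3, so n = 3·pos + 0. Each letter becomes 3×(its alphabet position, a=1..z=26).
On off: o=15→45, f=6→18, f=6→18.

45, 18, 18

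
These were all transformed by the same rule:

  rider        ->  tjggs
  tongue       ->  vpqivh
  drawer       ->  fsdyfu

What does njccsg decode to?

lizard

Shifts by position in rider: pos 0: r→t (+2), pos 1: i→j (+1), pos 2: d→g (+3), pos 3: e→g (+2), pos 4: r→s (+1) — repeating every 3. The shifts repeat in a cycle of length 3: positions 0,1,… shift by +2, +1, +3, then the pattern repeats.
Undoing it on njccsg: n−2=l, j−1=i, c−3=z, c−2=a, s−1=r, g−3=d.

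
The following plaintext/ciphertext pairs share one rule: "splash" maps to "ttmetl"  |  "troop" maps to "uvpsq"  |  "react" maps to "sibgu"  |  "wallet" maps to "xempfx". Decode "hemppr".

gallon

Shifts by position in splash: pos 0: s→t (+1), pos 1: p→t (+4), pos 2: l→m (+1), pos 3: a→e (+4) — repeating every 2. It's a Vigenère-style cipher with numeric key [1,4]: position i shifts by key[i mod 2].
Undoing it on hemppr: h−1=g, e−4=a, m−1=l, p−4=l, p−1=o, r−4=n.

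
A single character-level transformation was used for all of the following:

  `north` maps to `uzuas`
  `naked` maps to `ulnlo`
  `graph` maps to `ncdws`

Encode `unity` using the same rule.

It's a Vigenère-style cipher with numeric key [7,11,3]: position i shifts by key[i mod 3].
Applying it to unity: u+7=b, n+11=y, i+3=l, t+7=a, y+11=j.

bylaj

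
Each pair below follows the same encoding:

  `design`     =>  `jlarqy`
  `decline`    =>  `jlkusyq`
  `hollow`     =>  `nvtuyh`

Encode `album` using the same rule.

The shift increases by 1 at each position, starting from +6: 6, 7, 8, ….
For album: a+6=g, l+7=s, b+8=j, u+9=d, m+10=w.

gsjdw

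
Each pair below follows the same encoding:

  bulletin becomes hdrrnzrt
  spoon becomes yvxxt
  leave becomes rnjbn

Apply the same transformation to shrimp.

The shift depends on letter class: consonant b→h is +6, but vowel u→d is +9. The rule splits by letter class: vowels +9, consonants +6.
On shrimp: s(cons)+6=y, h(cons)+6=n, r(cons)+6=x, i(vowel)+9=r, m(cons)+6=s, p(cons)+6=v.

ynxrsv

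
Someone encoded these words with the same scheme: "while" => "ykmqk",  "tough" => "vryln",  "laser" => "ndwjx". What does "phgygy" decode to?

In while: w→y is +2, h→k is +3, i→m is +4, l→q is +5 — the shift increases by 1 each position. The shift increases by 1 at each position, starting from +2: 2, 3, 4, ….
Decoding phgygy: p−2=n, h−3=e, g−4=c, y−5=t, g−6=a, y−7=r.

nectar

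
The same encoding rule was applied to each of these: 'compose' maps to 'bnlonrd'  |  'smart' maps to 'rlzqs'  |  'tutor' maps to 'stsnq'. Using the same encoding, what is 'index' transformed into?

Compare letters: c→b is +25, o→n is +25, m→l is +25 — a constant shift. This is a Caesar cipher with shift 25.
Applying it to index: i+25=h, n+25=m, d+25=c, e+25=d, x+25=w.

hmcdw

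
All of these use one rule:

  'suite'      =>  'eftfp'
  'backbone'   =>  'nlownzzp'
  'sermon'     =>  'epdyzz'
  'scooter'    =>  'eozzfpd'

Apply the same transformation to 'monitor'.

The rule splits by letter class: vowels +11, consonants +12.
Applying it to monitor: m(cons)+12=y, o(vowel)+11=z, n(cons)+12=z, i(vowel)+11=t, t(cons)+12=f, o(vowel)+11=z, r(cons)+12=d.

yzztfzd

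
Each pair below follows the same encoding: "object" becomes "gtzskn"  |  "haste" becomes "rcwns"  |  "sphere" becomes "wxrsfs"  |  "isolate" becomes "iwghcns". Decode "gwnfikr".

Each letter's alphabet position (a=0..z=25) is mapped through 17·x+2 mod 26 — an affine cipher.
Undoing it on gwnfikr: g(6)→23·(6−2)≡14=o; w(22)→23·(22−2)≡18=s; n(13)→23·(13−2)≡19=t; f(5)→23·(5−2)≡17=r; i(8)→23·(8−2)≡8=i; k(10)→23·(10−2)≡2=c; r(17)→23·(17−2)≡7=h (all mod 26).

ostrich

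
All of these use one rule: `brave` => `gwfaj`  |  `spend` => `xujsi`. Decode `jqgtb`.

Compare letters: b→g is +5, r→w is +5, a→f is +5 — a constant shift. Every letter moves 5 places later in the alphabet, wrapping around z→a.
Undoing it on jqgtb: j−5=e, q−5=l, g−5=b, t−5=o, b−5=w.

elbow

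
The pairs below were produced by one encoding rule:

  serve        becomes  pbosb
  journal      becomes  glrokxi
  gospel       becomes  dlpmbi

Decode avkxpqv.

dynasty

Compare letters: s→p is +23, e→b is +23, r→o is +23 — a constant shift. Every letter moves 23 places later in the alphabet, wrapping around z→a.
Reversing it on avkxpqv: a−23=d, v−23=y, k−23=n, x−23=a, p−23=s, q−23=t, v−23=y.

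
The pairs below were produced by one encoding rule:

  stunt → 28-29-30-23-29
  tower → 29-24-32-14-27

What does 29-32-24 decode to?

two

s is letter #19 and maps to 28: an offset of 9. The number is (letter's place in the alphabet, a=1) + 9.
Decoding 29-32-24: 29→(29−9)÷1=20=t, 32→(32−9)÷1=23=w, 24→(24−9)÷1=15=o.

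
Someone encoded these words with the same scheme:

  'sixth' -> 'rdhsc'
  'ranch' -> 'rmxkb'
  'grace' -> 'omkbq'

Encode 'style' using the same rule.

ovidc

The word is reversed, then every letter is shifted forward by 10.
For style: reverse → elyts; then shift: e+10=o, l+10=v, y+10=i, t+10=d, s+10=c.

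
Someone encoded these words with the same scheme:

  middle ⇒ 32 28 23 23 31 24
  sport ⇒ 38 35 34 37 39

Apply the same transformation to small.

The number is (letter's place in the alphabet, a=1) + 19.
Applying it to small: s=19→38, m=13→32, a=1→20, l=12→31, l=12→31.

38 32 20 31 31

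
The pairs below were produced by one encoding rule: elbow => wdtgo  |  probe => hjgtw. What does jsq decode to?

It's a constant shift of +18 (ROT18).
Decoding jsq: j−18=r, s−18=a, q−18=y.

ray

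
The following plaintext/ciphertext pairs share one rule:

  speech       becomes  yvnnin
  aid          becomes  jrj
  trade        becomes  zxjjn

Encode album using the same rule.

The rule splits by letter class: vowels +9, consonants +6.
On album: a(vowel)+9=j, l(cons)+6=r, b(cons)+6=h, u(vowel)+9=d, m(cons)+6=s.

jrhds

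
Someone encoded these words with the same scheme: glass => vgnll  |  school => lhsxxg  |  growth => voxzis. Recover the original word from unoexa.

pardon

Treating letters as 0–25, the rule is x ↦ 23x + 13 (mod 26).
Reversing it on unoexa: u(20)→17·(20−13)≡15=p; n(13)→17·(13−13)≡0=a; o(14)→17·(14−13)≡17=r; e(4)→17·(4−13)≡3=d; x(23)→17·(23−13)≡14=o; a(0)→17·(0−13)≡13=n (all mod 26).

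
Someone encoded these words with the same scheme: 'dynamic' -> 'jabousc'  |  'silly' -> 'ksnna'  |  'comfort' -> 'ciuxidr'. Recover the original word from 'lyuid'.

humor

d(3)→j(9) and y(24)→a(0) fit y≡7x+14 (mod 26); the inverse of 7 mod 26 is 15. This is an affine cipher: with a=0,…,z=25, each position x becomes (7x+14) mod 26.
Undoing it on lyuid: l(11)→15·(11−14)≡7=h; y(24)→15·(24−14)≡20=u; u(20)→15·(20−14)≡12=m; i(8)→15·(8−14)≡14=o; d(3)→15·(3−14)≡17=r (all mod 26).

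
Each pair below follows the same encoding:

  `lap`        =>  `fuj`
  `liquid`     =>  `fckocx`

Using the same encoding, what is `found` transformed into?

Compare letters: l→f is +20, a→u is +20, p→j is +20 — a constant shift. Every letter moves 20 places later in the alphabet, wrapping around z→a.
Applying it to found: f+20=z, o+20=i, u+20=o, n+20=h, d+20=x.

ziohx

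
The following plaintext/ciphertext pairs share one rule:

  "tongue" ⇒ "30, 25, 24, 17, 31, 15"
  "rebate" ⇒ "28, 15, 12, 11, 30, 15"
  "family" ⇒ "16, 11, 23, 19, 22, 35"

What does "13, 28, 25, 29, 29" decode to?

t is letter #20 and maps to 30: an offset of 10. The number is (letter's place in the alphabet, a=1) + 10.
Undoing it on 13, 28, 25, 29, 29: 13→(13−10)÷1=3=c, 28→(28−10)÷1=18=r, 25→(25−10)÷1=15=o, 29→(29−10)÷1=19=s, 29→(29−10)÷1=19=s.

cross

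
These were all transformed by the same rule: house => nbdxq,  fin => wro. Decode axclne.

vector

The output letters match the input read backwards, each shifted +9: house reversed is esuoh. Read the word backwards and shift each letter +9.
Undoing it on axclne: shift back: a−9=r, x−9=o, c−9=t, l−9=c, n−9=e, e−9=v → rotcev; then reverse → vector.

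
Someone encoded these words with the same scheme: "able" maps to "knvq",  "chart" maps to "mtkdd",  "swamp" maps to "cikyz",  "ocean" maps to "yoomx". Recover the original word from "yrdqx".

Shifts by position in able: pos 0: a→k (+10), pos 1: b→n (+12), pos 2: l→v (+10), pos 3: e→q (+12) — repeating every 2. The shifts repeat in a cycle of length 2: positions 0,1,… shift by +10, +12, then the pattern repeats.
Reversing it on yrdqx: y−10=o, r−12=f, d−10=t, q−12=e, x−10=n.

often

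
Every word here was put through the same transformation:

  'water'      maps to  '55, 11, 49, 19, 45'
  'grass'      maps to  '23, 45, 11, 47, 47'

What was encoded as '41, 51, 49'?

put

w(#23)→55 and a(#1)→11: differences scale by 2, so n = 2·pos + 9. With a=1..z=26, the number is 2·pos + 9.
Decoding 41, 51, 49: 41→(41−9)÷2=16=p, 51→(51−9)÷2=21=u, 49→(49−9)÷2=20=t.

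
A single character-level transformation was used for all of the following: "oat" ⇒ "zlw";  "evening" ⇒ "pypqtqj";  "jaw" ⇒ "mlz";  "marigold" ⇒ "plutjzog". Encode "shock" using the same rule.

The shift depends on letter class: consonant t→w is +3, but vowel o→z is +11. Two shifts are in play — +11 for a/e/i/o/u, +3 for every other letter.
Applying it to shock: s(cons)+3=v, h(cons)+3=k, o(vowel)+11=z, c(cons)+3=f, k(cons)+3=n.

vkzfn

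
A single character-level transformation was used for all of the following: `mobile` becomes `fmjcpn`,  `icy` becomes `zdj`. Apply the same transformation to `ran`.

The output letters match the input read backwards, each shifted +1: mobile reversed is elibom. The word is reversed, then every letter is shifted forward by 1.
For ran: reverse → nar; then shift: n+1=o, a+1=b, r+1=s.

obs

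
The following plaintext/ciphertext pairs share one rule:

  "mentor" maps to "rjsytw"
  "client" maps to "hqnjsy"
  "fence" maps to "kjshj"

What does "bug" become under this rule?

This is a Caesar cipher with shift 5.
For bug: b+5=g, u+5=z, g+5=l.

gzl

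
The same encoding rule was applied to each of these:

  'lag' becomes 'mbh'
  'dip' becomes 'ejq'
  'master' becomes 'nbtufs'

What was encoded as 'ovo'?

Compare letters: l→m is +1, a→b is +1, g→h is +1 — a constant shift. Each letter is shifted forward by 1 in the alphabet (a Caesar shift of +1).
Reversing it on ovo: o−1=n, v−1=u, o−1=n.

nun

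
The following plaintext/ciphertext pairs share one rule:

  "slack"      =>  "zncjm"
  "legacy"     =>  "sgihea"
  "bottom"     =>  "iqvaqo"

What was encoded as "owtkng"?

Shifts by position in slack: pos 0: s→z (+7), pos 1: l→n (+2), pos 2: a→c (+2), pos 3: c→j (+7), pos 4: k→m (+2) — repeating every 3. The shifts repeat in a cycle of length 3: positions 0,1,… shift by +7, +2, +2, then the pattern repeats.
Reversing it on owtkng: o−7=h, w−2=u, t−2=r, k−7=d, n−2=l, g−2=e.

hurdle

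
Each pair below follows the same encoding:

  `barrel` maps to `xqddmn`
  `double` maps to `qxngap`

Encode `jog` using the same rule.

Two steps: reverse the string, then apply a Caesar shift of +12.
For jog: reverse → goj; then shift: g+12=s, o+12=a, j+12=v.

sav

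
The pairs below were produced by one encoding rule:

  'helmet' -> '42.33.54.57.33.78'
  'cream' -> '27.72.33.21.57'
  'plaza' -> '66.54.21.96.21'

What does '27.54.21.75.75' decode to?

h(#8)→42 and e(#5)→33: differences scale by 3, so n = 3·pos + 18. Each letter becomes 3×(its alphabet position, a=1..z=26) + 18.
Decoding 27.54.21.75.75: 27→(27−18)÷3=3=c, 54→(54−18)÷3=12=l, 21→(21−18)÷3=1=a, 75→(75−18)÷3=19=s, 75→(75−18)÷3=19=s.

class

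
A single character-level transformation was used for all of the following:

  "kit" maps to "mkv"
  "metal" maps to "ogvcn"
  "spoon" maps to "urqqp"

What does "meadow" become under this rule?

ogcfqy

This is a Caesar cipher with shift 2.
Applying it to meadow: m+2=o, e+2=g, a+2=c, d+2=f, o+2=q, w+2=y.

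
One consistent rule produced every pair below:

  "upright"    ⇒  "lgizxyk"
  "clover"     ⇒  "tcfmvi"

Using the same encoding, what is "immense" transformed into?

Compare letters: u→l is +17, p→g is +17, r→i is +17 — a constant shift. This is a Caesar cipher with shift 17.
On immense: i+17=z, m+17=d, m+17=d, e+17=v, n+17=e, s+17=j, e+17=v.

zddvejv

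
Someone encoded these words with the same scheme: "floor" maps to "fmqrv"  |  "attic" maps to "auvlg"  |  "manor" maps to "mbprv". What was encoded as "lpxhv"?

In floor: f→f is +0, l→m is +1, o→q is +2, o→r is +3 — the shift increases by 1 each position. The shift increases by 1 at each position, starting from +0: 0, 1, 2, ….
Undoing it on lpxhv: l−0=l, p−1=o, x−2=v, h−3=e, v−4=r.

lover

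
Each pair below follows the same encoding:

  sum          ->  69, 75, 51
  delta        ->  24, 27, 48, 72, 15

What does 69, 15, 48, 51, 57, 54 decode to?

The formula is n = 3×(alphabet index, a=1) + 12.
Undoing it on 69, 15, 48, 51, 57, 54: 69→(69−12)÷3=19=s, 15→(15−12)÷3=1=a, 48→(48−12)÷3=12=l, 51→(51−12)÷3=13=m, 57→(57−12)÷3=15=o, 54→(54−12)÷3=14=n.

salmon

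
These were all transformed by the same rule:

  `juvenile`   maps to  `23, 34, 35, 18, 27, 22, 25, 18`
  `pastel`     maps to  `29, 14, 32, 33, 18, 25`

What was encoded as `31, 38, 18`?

rye

Each letter is replaced by its alphabet position (a=1..z=26) + 13.
Reversing it on 31, 38, 18: 31→(31−13)÷1=18=r, 38→(38−13)÷1=25=y, 18→(18−13)÷1=5=e.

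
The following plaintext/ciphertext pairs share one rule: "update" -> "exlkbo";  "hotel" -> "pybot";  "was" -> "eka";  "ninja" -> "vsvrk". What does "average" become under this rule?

kdozkoo

The shift depends on letter class: consonant p→x is +8, but vowel u→e is +10. The rule splits by letter class: vowels +10, consonants +8.
Applying it to average: a(vowel)+10=k, v(cons)+8=d, e(vowel)+10=o, r(cons)+8=z, a(vowel)+10=k, g(cons)+8=o, e(vowel)+10=o.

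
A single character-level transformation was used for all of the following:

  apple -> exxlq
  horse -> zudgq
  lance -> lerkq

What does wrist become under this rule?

sdcgj

This is an affine cipher: with a=0,…,z=25, each position x becomes (3x+4) mod 26.
For wrist: w(22)→3·22+4≡18=s; r(17)→3·17+4≡3=d; i(8)→3·8+4≡2=c; s(18)→3·18+4≡6=g; t(19)→3·19+4≡9=j (all mod 26).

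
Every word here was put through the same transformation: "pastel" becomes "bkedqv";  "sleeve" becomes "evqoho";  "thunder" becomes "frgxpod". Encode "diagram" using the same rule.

psmqdky

The shifts repeat in a cycle of length 2: positions 0,1,… shift by +12, +10, then the pattern repeats.
For diagram: d+12=p, i+10=s, a+12=m, g+10=q, r+12=d, a+10=k, m+12=y.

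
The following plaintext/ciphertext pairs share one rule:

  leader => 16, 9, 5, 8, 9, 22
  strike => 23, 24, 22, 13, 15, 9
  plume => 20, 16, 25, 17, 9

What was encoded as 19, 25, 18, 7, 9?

Letters become their 1-based position plus 4 (so a→5, b→6, …).
Decoding 19, 25, 18, 7, 9: 19→(19−4)÷1=15=o, 25→(25−4)÷1=21=u, 18→(18−4)÷1=14=n, 7→(7−4)÷1=3=c, 9→(9−4)÷1=5=e.

ounce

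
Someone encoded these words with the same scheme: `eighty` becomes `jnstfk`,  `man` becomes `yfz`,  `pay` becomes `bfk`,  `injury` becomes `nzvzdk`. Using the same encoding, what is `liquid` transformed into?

xncznp

The shift depends on letter class: consonant g→s is +12, but vowel e→j is +5. Vowels shift forward by 5 and consonants shift forward by 12.
On liquid: l(cons)+12=x, i(vowel)+5=n, q(cons)+12=c, u(vowel)+5=z, i(vowel)+5=n, d(cons)+12=p.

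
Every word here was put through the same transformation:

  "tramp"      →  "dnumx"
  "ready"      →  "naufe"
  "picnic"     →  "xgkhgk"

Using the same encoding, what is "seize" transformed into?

iagza

This is an affine cipher: with a=0,…,z=25, each position x becomes (21x+20) mod 26.
For seize: s(18)→21·18+20≡8=i; e(4)→21·4+20≡0=a; i(8)→21·8+20≡6=g; z(25)→21·25+20≡25=z; e(4)→21·4+20≡0=a (all mod 26).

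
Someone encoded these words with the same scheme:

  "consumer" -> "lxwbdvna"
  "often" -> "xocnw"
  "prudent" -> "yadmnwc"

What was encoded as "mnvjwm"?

Compare letters: c→l is +9, o→x is +9, n→w is +9 — a constant shift. Every letter moves 9 places later in the alphabet, wrapping around z→a.
Reversing it on mnvjwm: m−9=d, n−9=e, v−9=m, j−9=a, w−9=n, m−9=d.

demand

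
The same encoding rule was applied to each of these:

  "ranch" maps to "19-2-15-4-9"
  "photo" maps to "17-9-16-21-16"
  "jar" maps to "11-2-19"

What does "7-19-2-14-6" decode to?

r is letter #18 and maps to 19: an offset of 1. The number is (letter's place in the alphabet, a=1) + 1.
Undoing it on 7-19-2-14-6: 7→(7−1)÷1=6=f, 19→(19−1)÷1=18=r, 2→(2−1)÷1=1=a, 14→(14−1)÷1=13=m, 6→(6−1)÷1=5=e.

frame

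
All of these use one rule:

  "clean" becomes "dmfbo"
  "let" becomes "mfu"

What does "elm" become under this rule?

fmn

Compare letters: c→d is +1, l→m is +1, e→f is +1 — a constant shift. This is a Caesar cipher with shift 1.
For elm: e+1=f, l+1=m, m+1=n.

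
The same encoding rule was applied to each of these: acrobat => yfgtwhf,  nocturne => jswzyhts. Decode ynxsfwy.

transit

The output letters match the input read backwards, each shifted +5: acrobat reversed is taborca. Read the word backwards and shift each letter +5.
Undoing it on ynxsfwy: shift back: y−5=t, n−5=i, x−5=s, s−5=n, f−5=a, w−5=r, y−5=t → tisnart; then reverse → transit.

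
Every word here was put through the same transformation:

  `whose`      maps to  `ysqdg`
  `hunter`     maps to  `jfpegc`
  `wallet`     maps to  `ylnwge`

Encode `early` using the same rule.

Shifts by position in whose: pos 0: w→y (+2), pos 1: h→s (+11), pos 2: o→q (+2), pos 3: s→d (+11) — repeating every 2. It's a Vigenère-style cipher with numeric key [2,11]: position i shifts by key[i mod 2].
On early: e+2=g, a+11=l, r+2=t, l+11=w, y+2=a.

gltwa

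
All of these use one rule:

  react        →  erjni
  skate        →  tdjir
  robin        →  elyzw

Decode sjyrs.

r(17)→e(4) and e(4)→r(17) fit y≡15x+9 (mod 26); the inverse of 15 mod 26 is 7. This is an affine cipher: with a=0,…,z=25, each position x becomes (15x+9) mod 26.
Reversing it on sjyrs: s(18)→7·(18−9)≡11=l; j(9)→7·(9−9)≡0=a; y(24)→7·(24−9)≡1=b; r(17)→7·(17−9)≡4=e; s(18)→7·(18−9)≡11=l (all mod 26).

label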